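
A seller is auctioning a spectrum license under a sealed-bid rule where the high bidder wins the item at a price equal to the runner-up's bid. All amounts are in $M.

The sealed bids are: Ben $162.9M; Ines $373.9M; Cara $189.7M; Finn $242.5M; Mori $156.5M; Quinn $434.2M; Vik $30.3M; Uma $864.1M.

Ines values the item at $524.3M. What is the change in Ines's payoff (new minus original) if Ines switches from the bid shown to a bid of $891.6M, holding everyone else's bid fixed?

−$339.8M

The highest bid among the other bidders is $864.1M; Ines's bid doesn't change that.
Original bid $373.9M: Ines is not highest (top rival bid is $864.1M); payoff $0M.
Alternative bid $891.6M: Ines is highest, pays the top rival bid $864.1M; payoff $524.3M − $864.1M = −$339.8M.
Change in payoff = −$339.8M − ($0M) = −$339.8M.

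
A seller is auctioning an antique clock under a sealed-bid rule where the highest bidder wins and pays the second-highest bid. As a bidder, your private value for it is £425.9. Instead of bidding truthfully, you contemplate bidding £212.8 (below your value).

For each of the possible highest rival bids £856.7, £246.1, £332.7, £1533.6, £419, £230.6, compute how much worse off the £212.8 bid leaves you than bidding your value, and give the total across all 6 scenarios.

The deviation costs you only when the competing bid falls strictly between £212.8 and £425.9; elsewhere both bids give the same outcome.
£856.7: outcomes coincide → loss £0.
£246.1: truthful payoff £179.8, deviation payoff £0 → loss £179.8.
£332.7: truthful payoff £93.2, deviation payoff £0 → loss £93.2.
£1533.6: outcomes coincide → loss £0.
£419: truthful payoff £6.9, deviation payoff £0 → loss £6.9.
£230.6: truthful payoff £195.3, deviation payoff £0 → loss £195.3.
Total loss = £179.8 + £93.2 + £6.9 + £195.3 = £475.2.
Because the price is fixed by the runner-up's bid, deviating from your value can only change a good outcome into a bad one — never the reverse.

£475.2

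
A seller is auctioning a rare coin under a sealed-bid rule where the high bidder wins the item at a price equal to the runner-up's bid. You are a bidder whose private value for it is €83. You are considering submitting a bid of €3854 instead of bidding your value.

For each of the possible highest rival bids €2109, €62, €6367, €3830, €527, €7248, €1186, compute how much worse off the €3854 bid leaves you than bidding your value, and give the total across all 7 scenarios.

€7320

The deviation costs you only when the competing bid falls strictly between €83 and €3854; elsewhere both bids give the same outcome.
€2109: truthful payoff €0, deviation payoff −€2026 → loss €2026.
€62: outcomes coincide → loss €0.
€6367: outcomes coincide → loss €0.
€3830: truthful payoff €0, deviation payoff −€3747 → loss €3747.
€527: truthful payoff €0, deviation payoff −€444 → loss €444.
€7248: outcomes coincide → loss €0.
€1186: truthful payoff €0, deviation payoff −€1103 → loss €1103.
Total loss = €2026 + €3747 + €444 + €1103 = €7320.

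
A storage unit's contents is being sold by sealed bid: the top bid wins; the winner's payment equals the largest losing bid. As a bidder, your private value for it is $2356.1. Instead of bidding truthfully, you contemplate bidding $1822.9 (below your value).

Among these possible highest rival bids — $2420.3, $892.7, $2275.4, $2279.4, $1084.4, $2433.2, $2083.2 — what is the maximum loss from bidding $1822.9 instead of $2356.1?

$272.9

$2420.3: same outcome either way → loss $0.
$892.7: same outcome either way → loss $0.
$2275.4: truthful gives $80.7, deviation gives $0 → loss $80.7.
$2279.4: truthful gives $76.7, deviation gives $0 → loss $76.7.
$1084.4: same outcome either way → loss $0.
$2433.2: same outcome either way → loss $0.
$2083.2: truthful gives $272.9, deviation gives $0 → loss $272.9.
Maximum loss: $272.9.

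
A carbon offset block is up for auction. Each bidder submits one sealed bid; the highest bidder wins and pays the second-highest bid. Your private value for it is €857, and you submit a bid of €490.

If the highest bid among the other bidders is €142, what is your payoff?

Your bid €490 exceeds the highest competing bid €142, so you win.
In a second-price auction the winner pays the second-highest bid, €142.
Payoff = value − price = €857 − €142 = €715.

€715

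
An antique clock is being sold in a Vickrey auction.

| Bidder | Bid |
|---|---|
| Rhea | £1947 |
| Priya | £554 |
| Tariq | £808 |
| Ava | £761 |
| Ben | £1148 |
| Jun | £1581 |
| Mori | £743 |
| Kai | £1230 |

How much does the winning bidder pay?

Highest bid: Rhea at £1947, so Rhea wins.
Second-highest bid: Jun at £1581 — that is the price the winner pays.

£1581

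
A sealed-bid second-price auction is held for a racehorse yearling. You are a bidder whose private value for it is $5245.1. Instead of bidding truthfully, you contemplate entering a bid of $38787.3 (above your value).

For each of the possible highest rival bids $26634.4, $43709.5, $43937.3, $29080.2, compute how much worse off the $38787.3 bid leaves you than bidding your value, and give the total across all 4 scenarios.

$45224.4

The deviation costs you only when the competing bid falls strictly between $5245.1 and $38787.3; elsewhere both bids give the same outcome.
$26634.4: truthful payoff $0, deviation payoff −$21389.3 → loss $21389.3.
$43709.5: outcomes coincide → loss $0.
$43937.3: outcomes coincide → loss $0.
$29080.2: truthful payoff $0, deviation payoff −$23835.1 → loss $23835.1.
Total loss = $21389.3 + $23835.1 = $45224.4.
Because the price is fixed by the runner-up's bid, deviating from your value can only change a good outcome into a bad one — never the reverse.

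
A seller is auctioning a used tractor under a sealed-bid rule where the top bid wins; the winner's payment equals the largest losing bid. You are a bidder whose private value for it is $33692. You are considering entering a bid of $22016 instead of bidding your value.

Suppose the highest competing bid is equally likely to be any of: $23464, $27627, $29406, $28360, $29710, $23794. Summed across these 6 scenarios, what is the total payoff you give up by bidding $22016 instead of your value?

$39791

The deviation costs you only when the competing bid falls strictly between $22016 and $33692; elsewhere both bids give the same outcome.
$23464: truthful payoff $10228, deviation payoff $0 → loss $10228.
$27627: truthful payoff $6065, deviation payoff $0 → loss $6065.
$29406: truthful payoff $4286, deviation payoff $0 → loss $4286.
$28360: truthful payoff $5332, deviation payoff $0 → loss $5332.
$29710: truthful payoff $3982, deviation payoff $0 → loss $3982.
$23794: truthful payoff $9898, deviation payoff $0 → loss $9898.
Total loss = $10228 + $6065 + $4286 + $5332 + $3982 + $9898 = $39791.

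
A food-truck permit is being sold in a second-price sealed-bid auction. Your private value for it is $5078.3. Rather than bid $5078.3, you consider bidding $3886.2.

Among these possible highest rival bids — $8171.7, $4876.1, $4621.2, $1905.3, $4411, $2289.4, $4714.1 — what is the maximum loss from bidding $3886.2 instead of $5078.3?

$667.3

$8171.7: same outcome either way → loss $0.
$4876.1: truthful gives $202.2, deviation gives $0 → loss $202.2.
$4621.2: truthful gives $457.1, deviation gives $0 → loss $457.1.
$1905.3: same outcome either way → loss $0.
$4411: truthful gives $667.3, deviation gives $0 → loss $667.3.
$2289.4: same outcome either way → loss $0.
$4714.1: truthful gives $364.2, deviation gives $0 → loss $364.2.
Maximum loss: $667.3.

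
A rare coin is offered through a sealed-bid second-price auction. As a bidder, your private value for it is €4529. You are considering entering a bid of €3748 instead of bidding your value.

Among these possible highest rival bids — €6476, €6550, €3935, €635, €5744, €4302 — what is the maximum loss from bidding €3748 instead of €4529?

€6476: same outcome either way → loss €0.
€6550: same outcome either way → loss €0.
€3935: truthful gives €594, deviation gives €0 → loss €594.
€635: same outcome either way → loss €0.
€5744: same outcome either way → loss €0.
€4302: truthful gives €227, deviation gives €0 → loss €227.
Maximum loss: €594.

€594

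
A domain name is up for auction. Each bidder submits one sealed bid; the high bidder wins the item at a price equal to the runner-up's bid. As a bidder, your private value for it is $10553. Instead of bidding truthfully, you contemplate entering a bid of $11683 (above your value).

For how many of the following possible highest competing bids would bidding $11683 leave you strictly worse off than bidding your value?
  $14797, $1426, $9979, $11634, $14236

The deviation hurts exactly when the highest competing bid lies strictly between $10553 and $11683 — overbidding then wins at a price above your value.
$14797: above both → same outcome either way.
$1426: below both → same outcome either way.
$9979: below both → same outcome either way.
$11634: inside the interval → strictly worse (loss $1081).
$14236: above both → same outcome either way.
Count: 1.

1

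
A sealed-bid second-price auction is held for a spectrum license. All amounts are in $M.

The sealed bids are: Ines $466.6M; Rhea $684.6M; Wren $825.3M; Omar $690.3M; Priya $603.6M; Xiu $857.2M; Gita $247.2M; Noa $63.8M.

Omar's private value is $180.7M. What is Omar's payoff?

Highest bid: Xiu at $857.2M, so Xiu wins.
Second-highest bid: Wren at $825.3M — that is the price the winner pays.
Omar did not win, so Omar pays nothing and receives nothing: payoff $0M.

$0M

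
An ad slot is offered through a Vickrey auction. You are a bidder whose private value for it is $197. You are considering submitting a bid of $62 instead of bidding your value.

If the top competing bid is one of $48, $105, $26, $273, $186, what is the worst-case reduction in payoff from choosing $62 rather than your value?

$48: same outcome either way → loss $0.
$105: truthful gives $92, deviation gives $0 → loss $92.
$26: same outcome either way → loss $0.
$273: same outcome either way → loss $0.
$186: truthful gives $11, deviation gives $0 → loss $11.
Maximum loss: $92.

$92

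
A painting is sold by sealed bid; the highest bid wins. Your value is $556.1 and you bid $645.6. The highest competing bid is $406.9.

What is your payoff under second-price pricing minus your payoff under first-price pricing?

$238.7

You have the highest bid, so you win under either rule.
Second-price: pay $406.9 → payoff $149.2.
First-price: pay your own bid $645.6 → payoff −$89.5.
Difference = $149.2 − (−$89.5) = $238.7.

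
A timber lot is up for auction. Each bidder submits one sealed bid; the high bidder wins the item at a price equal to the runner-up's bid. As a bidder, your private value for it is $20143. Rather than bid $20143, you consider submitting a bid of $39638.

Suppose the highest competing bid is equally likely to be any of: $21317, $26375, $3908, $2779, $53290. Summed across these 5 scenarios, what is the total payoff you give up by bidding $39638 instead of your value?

The deviation costs you only when the competing bid falls strictly between $20143 and $39638; elsewhere both bids give the same outcome.
$21317: truthful payoff $0, deviation payoff −$1174 → loss $1174.
$26375: truthful payoff $0, deviation payoff −$6232 → loss $6232.
$3908: outcomes coincide → loss $0.
$2779: outcomes coincide → loss $0.
$53290: outcomes coincide → loss $0.
Total loss = $1174 + $6232 = $7406.

$7406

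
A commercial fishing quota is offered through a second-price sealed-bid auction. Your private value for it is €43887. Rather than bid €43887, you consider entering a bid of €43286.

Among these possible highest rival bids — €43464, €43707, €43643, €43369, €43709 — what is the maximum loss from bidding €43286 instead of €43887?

€43464: truthful gives €423, deviation gives €0 → loss €423.
€43707: truthful gives €180, deviation gives €0 → loss €180.
€43643: truthful gives €244, deviation gives €0 → loss €244.
€43369: truthful gives €518, deviation gives €0 → loss €518.
€43709: truthful gives €178, deviation gives €0 → loss €178.
Maximum loss: €518.

€518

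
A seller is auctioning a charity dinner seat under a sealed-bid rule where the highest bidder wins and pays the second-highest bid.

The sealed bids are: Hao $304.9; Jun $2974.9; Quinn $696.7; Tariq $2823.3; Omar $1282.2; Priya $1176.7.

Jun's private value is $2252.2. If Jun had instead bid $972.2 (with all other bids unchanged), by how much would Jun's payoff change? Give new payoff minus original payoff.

The highest bid among the other bidders is $2823.3; Jun's bid doesn't change that.
Original bid $2974.9: Jun is highest, pays the top rival bid $2823.3; payoff $2252.2 − $2823.3 = −$571.1.
Alternative bid $972.2: Jun is not highest (top rival bid is $2823.3); payoff $0.
Change in payoff = $0 − (−$571.1) = $571.1.

$571.1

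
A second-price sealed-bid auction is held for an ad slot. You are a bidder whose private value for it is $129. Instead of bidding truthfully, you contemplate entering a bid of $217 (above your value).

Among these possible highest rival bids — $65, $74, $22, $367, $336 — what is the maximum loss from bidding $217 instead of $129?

$0

$65: same outcome either way → loss $0.
$74: same outcome either way → loss $0.
$22: same outcome either way → loss $0.
$367: same outcome either way → loss $0.
$336: same outcome either way → loss $0.
Maximum loss: $0.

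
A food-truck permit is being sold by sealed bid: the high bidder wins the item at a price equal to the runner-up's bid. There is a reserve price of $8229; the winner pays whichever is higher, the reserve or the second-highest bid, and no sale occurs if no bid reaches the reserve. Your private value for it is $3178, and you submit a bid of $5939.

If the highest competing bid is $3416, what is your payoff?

Your bid $5939 is the highest bid but falls below the reserve $8229, so the item goes unsold. Payoff $0.

$0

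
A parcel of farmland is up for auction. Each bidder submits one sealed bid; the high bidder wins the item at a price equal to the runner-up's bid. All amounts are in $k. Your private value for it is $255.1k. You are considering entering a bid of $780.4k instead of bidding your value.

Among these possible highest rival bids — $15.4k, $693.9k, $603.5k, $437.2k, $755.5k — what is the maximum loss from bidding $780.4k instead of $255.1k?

$500.4k

$15.4k: same outcome either way → loss $0k.
$693.9k: truthful gives $0k, deviation gives −$438.8k → loss $438.8k.
$603.5k: truthful gives $0k, deviation gives −$348.4k → loss $348.4k.
$437.2k: truthful gives $0k, deviation gives −$182.1k → loss $182.1k.
$755.5k: truthful gives $0k, deviation gives −$500.4k → loss $500.4k.
Maximum loss: $500.4k.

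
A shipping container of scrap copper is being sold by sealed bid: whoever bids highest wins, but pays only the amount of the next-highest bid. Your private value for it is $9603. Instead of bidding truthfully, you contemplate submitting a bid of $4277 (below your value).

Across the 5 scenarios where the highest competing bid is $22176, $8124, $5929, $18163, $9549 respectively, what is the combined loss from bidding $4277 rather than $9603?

The deviation costs you only when the competing bid falls strictly between $4277 and $9603; elsewhere both bids give the same outcome.
$22176: outcomes coincide → loss $0.
$8124: truthful payoff $1479, deviation payoff $0 → loss $1479.
$5929: truthful payoff $3674, deviation payoff $0 → loss $3674.
$18163: outcomes coincide → loss $0.
$9549: truthful payoff $54, deviation payoff $0 → loss $54.
Total loss = $1479 + $3674 + $54 = $5207.
Truthful bidding weakly dominates here: raising your bid can only win items priced above your value, and lowering it can only forfeit items priced below.

$5207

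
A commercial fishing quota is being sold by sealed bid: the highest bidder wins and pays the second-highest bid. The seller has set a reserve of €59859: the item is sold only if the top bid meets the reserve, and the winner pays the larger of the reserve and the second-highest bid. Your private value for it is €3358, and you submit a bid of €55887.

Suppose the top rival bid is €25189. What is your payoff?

€0

Your bid €55887 is the highest bid but falls below the reserve €59859, so the item goes unsold. Payoff €0.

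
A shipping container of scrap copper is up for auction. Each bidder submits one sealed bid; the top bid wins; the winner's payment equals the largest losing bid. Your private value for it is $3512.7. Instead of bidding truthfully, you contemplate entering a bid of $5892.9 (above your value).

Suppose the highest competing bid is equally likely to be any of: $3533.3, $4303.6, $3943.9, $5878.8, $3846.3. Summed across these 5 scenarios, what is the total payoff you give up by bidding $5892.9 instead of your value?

The deviation costs you only when the competing bid falls strictly between $3512.7 and $5892.9; elsewhere both bids give the same outcome.
$3533.3: truthful payoff $0, deviation payoff −$20.6 → loss $20.6.
$4303.6: truthful payoff $0, deviation payoff −$790.9 → loss $790.9.
$3943.9: truthful payoff $0, deviation payoff −$431.2 → loss $431.2.
$5878.8: truthful payoff $0, deviation payoff −$2366.1 → loss $2366.1.
$3846.3: truthful payoff $0, deviation payoff −$333.6 → loss $333.6.
Total loss = $20.6 + $790.9 + $431.2 + $2366.1 + $333.6 = $3942.4.
Truthful bidding weakly dominates here: raising your bid can only win items priced above your value, and lowering it can only forfeit items priced below.

$3942.4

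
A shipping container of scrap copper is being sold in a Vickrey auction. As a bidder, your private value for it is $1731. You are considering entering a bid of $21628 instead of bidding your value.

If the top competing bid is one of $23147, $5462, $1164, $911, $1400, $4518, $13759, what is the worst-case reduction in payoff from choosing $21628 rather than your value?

$12028

$23147: same outcome either way → loss $0.
$5462: truthful gives $0, deviation gives −$3731 → loss $3731.
$1164: same outcome either way → loss $0.
$911: same outcome either way → loss $0.
$1400: same outcome either way → loss $0.
$4518: truthful gives $0, deviation gives −$2787 → loss $2787.
$13759: truthful gives $0, deviation gives −$12028 → loss $12028.
Maximum loss: $12028.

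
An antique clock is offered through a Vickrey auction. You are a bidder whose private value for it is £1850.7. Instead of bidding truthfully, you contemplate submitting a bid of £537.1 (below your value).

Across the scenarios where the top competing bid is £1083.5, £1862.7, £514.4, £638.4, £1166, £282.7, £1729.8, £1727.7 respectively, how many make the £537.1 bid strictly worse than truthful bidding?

5

The deviation hurts exactly when the highest competing bid lies strictly between £537.1 and £1850.7 — underbidding then forfeits a profitable win.
£1083.5: inside the interval → strictly worse (loss £767.2).
£1862.7: above both → same outcome either way.
£514.4: below both → same outcome either way.
£638.4: inside the interval → strictly worse (loss £1212.3).
£1166: inside the interval → strictly worse (loss £684.7).
£282.7: below both → same outcome either way.
£1729.8: inside the interval → strictly worse (loss £120.9).
£1727.7: inside the interval → strictly worse (loss £123).
Count: 5.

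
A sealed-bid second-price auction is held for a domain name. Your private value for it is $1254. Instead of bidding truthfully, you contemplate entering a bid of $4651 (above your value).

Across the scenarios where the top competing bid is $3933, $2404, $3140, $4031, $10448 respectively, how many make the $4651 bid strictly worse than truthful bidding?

4

The deviation hurts exactly when the highest competing bid lies strictly between $1254 and $4651 — overbidding then wins at a price above your value.
$3933: inside the interval → strictly worse (loss $2679).
$2404: inside the interval → strictly worse (loss $1150).
$3140: inside the interval → strictly worse (loss $1886).
$4031: inside the interval → strictly worse (loss $2777).
$10448: above both → same outcome either way.
Count: 4.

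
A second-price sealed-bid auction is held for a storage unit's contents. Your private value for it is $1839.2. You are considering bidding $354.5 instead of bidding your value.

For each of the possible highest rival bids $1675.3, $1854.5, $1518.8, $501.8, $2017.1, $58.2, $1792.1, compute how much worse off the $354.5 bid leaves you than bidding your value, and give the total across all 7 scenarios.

$1868.8

The deviation costs you only when the competing bid falls strictly between $354.5 and $1839.2; elsewhere both bids give the same outcome.
$1675.3: truthful payoff $163.9, deviation payoff $0 → loss $163.9.
$1854.5: outcomes coincide → loss $0.
$1518.8: truthful payoff $320.4, deviation payoff $0 → loss $320.4.
$501.8: truthful payoff $1337.4, deviation payoff $0 → loss $1337.4.
$2017.1: outcomes coincide → loss $0.
$58.2: outcomes coincide → loss $0.
$1792.1: truthful payoff $47.1, deviation payoff $0 → loss $47.1.
Total loss = $163.9 + $320.4 + $1337.4 + $47.1 = $1868.8.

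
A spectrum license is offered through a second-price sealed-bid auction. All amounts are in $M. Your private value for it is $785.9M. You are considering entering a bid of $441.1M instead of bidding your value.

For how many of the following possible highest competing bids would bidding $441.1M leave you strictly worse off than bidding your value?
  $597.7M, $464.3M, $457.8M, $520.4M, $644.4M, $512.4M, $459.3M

7

The deviation hurts exactly when the highest competing bid lies strictly between $441.1M and $785.9M — underbidding then forfeits a profitable win.
$597.7M: inside the interval → strictly worse (loss $188.2M).
$464.3M: inside the interval → strictly worse (loss $321.6M).
$457.8M: inside the interval → strictly worse (loss $328.1M).
$520.4M: inside the interval → strictly worse (loss $265.5M).
$644.4M: inside the interval → strictly worse (loss $141.5M).
$512.4M: inside the interval → strictly worse (loss $273.5M).
$459.3M: inside the interval → strictly worse (loss $326.6M).
Count: 7.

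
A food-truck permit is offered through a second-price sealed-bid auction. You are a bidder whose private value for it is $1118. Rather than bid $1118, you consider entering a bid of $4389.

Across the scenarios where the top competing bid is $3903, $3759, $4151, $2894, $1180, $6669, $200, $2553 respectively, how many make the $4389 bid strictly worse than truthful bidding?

The deviation hurts exactly when the highest competing bid lies strictly between $1118 and $4389 — overbidding then wins at a price above your value.
$3903: inside the interval → strictly worse (loss $2785).
$3759: inside the interval → strictly worse (loss $2641).
$4151: inside the interval → strictly worse (loss $3033).
$2894: inside the interval → strictly worse (loss $1776).
$1180: inside the interval → strictly worse (loss $62).
$6669: above both → same outcome either way.
$200: below both → same outcome either way.
$2553: inside the interval → strictly worse (loss $1435).
Count: 6.

6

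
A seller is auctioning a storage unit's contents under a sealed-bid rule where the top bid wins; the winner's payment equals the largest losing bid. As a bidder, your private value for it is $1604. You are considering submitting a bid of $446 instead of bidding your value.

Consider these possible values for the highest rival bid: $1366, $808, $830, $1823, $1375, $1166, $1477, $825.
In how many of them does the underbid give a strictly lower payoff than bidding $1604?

The deviation hurts exactly when the highest competing bid lies strictly between $446 and $1604 — underbidding then forfeits a profitable win.
$1366: inside the interval → strictly worse (loss $238).
$808: inside the interval → strictly worse (loss $796).
$830: inside the interval → strictly worse (loss $774).
$1823: above both → same outcome either way.
$1375: inside the interval → strictly worse (loss $229).
$1166: inside the interval → strictly worse (loss $438).
$1477: inside the interval → strictly worse (loss $127).
$825: inside the interval → strictly worse (loss $779).
Count: 7.

7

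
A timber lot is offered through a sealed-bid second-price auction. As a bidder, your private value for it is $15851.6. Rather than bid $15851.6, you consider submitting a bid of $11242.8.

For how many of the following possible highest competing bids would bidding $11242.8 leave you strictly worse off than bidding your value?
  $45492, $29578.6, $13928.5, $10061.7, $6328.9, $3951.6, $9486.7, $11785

2

The deviation hurts exactly when the highest competing bid lies strictly between $11242.8 and $15851.6 — underbidding then forfeits a profitable win.
$45492: above both → same outcome either way.
$29578.6: above both → same outcome either way.
$13928.5: inside the interval → strictly worse (loss $1923.1).
$10061.7: below both → same outcome either way.
$6328.9: below both → same outcome either way.
$3951.6: below both → same outcome either way.
$9486.7: below both → same outcome either way.
$11785: inside the interval → strictly worse (loss $4066.6).
Count: 2.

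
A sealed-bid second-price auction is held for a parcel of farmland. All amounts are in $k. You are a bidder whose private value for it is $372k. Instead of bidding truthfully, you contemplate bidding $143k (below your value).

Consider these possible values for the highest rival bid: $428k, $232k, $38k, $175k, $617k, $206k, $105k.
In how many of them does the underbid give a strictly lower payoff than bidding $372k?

The deviation hurts exactly when the highest competing bid lies strictly between $143k and $372k — underbidding then forfeits a profitable win.
$428k: above both → same outcome either way.
$232k: inside the interval → strictly worse (loss $140k).
$38k: below both → same outcome either way.
$175k: inside the interval → strictly worse (loss $197k).
$617k: above both → same outcome either way.
$206k: inside the interval → strictly worse (loss $166k).
$105k: below both → same outcome either way.
Count: 3.

3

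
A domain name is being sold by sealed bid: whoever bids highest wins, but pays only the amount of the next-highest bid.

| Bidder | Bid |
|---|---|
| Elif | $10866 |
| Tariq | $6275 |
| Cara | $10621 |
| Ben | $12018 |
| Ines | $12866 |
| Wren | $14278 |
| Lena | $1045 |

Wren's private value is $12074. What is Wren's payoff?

−$792

Highest bid: Wren at $14278, so Wren wins.
Second-highest bid: Ines at $12866 — that is the price the winner pays.
Wren's payoff = value − price = $12074 − $12866 = −$792.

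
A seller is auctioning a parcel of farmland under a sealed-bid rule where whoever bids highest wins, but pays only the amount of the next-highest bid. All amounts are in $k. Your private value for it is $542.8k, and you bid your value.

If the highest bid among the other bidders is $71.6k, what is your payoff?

Your bid $542.8k exceeds the highest competing bid $71.6k, so you win.
In a second-price auction the winner pays the second-highest bid, $71.6k.
Payoff = value − price = $542.8k − $71.6k = $471.2k.

$471.2k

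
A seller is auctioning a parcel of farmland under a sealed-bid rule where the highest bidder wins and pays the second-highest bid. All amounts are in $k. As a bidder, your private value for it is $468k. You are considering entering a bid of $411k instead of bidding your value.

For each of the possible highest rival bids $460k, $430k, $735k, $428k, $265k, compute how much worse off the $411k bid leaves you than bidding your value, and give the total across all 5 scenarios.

The deviation costs you only when the competing bid falls strictly between $411k and $468k; elsewhere both bids give the same outcome.
$460k: truthful payoff $8k, deviation payoff $0k → loss $8k.
$430k: truthful payoff $38k, deviation payoff $0k → loss $38k.
$735k: outcomes coincide → loss $0k.
$428k: truthful payoff $40k, deviation payoff $0k → loss $40k.
$265k: outcomes coincide → loss $0k.
Total loss = $8k + $38k + $40k = $86k.

$86k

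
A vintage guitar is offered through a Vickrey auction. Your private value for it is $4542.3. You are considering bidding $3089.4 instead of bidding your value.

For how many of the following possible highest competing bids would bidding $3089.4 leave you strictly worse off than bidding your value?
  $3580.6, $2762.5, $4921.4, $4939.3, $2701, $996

The deviation hurts exactly when the highest competing bid lies strictly between $3089.4 and $4542.3 — underbidding then forfeits a profitable win.
$3580.6: inside the interval → strictly worse (loss $961.7).
$2762.5: below both → same outcome either way.
$4921.4: above both → same outcome either way.
$4939.3: above both → same outcome either way.
$2701: below both → same outcome either way.
$996: below both → same outcome either way.
Count: 1.

1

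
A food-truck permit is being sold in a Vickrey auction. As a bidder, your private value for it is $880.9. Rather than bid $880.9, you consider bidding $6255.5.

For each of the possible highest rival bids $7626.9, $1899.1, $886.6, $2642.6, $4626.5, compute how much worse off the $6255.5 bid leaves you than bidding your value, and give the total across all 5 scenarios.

$6531.2

The deviation costs you only when the competing bid falls strictly between $880.9 and $6255.5; elsewhere both bids give the same outcome.
$7626.9: outcomes coincide → loss $0.
$1899.1: truthful payoff $0, deviation payoff −$1018.2 → loss $1018.2.
$886.6: truthful payoff $0, deviation payoff −$5.7 → loss $5.7.
$2642.6: truthful payoff $0, deviation payoff −$1761.7 → loss $1761.7.
$4626.5: truthful payoff $0, deviation payoff −$3745.6 → loss $3745.6.
Total loss = $1018.2 + $5.7 + $1761.7 + $3745.6 = $6531.2.
Because the price is fixed by the runner-up's bid, deviating from your value can only change a good outcome into a bad one — never the reverse.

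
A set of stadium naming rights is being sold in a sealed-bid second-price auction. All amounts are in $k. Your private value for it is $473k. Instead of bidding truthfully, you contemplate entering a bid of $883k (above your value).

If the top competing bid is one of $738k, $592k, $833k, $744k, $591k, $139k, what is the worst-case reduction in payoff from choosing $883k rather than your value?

$738k: truthful gives $0k, deviation gives −$265k → loss $265k.
$592k: truthful gives $0k, deviation gives −$119k → loss $119k.
$833k: truthful gives $0k, deviation gives −$360k → loss $360k.
$744k: truthful gives $0k, deviation gives −$271k → loss $271k.
$591k: truthful gives $0k, deviation gives −$118k → loss $118k.
$139k: same outcome either way → loss $0k.
Maximum loss: $360k.

$360k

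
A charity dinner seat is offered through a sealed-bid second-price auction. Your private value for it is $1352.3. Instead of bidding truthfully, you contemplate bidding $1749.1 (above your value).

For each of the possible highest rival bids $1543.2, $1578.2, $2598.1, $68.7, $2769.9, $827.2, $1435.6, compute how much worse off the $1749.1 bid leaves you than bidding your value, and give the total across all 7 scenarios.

$500.1

The deviation costs you only when the competing bid falls strictly between $1352.3 and $1749.1; elsewhere both bids give the same outcome.
$1543.2: truthful payoff $0, deviation payoff −$190.9 → loss $190.9.
$1578.2: truthful payoff $0, deviation payoff −$225.9 → loss $225.9.
$2598.1: outcomes coincide → loss $0.
$68.7: outcomes coincide → loss $0.
$2769.9: outcomes coincide → loss $0.
$827.2: outcomes coincide → loss $0.
$1435.6: truthful payoff $0, deviation payoff −$83.3 → loss $83.3.
Total loss = $190.9 + $225.9 + $83.3 = $500.1.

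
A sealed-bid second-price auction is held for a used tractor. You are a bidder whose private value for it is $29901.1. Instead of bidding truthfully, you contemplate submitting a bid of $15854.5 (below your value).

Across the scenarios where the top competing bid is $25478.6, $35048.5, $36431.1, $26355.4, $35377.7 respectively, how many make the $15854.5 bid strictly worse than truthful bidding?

2

The deviation hurts exactly when the highest competing bid lies strictly between $15854.5 and $29901.1 — underbidding then forfeits a profitable win.
$25478.6: inside the interval → strictly worse (loss $4422.5).
$35048.5: above both → same outcome either way.
$36431.1: above both → same outcome either way.
$26355.4: inside the interval → strictly worse (loss $3545.7).
$35377.7: above both → same outcome either way.
Count: 2.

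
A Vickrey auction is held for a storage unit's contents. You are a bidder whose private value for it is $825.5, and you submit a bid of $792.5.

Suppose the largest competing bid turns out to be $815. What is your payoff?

Your bid $792.5 is below the highest competing bid $815, so you lose.
A losing bidder pays nothing and receives nothing: payoff = $0.

$0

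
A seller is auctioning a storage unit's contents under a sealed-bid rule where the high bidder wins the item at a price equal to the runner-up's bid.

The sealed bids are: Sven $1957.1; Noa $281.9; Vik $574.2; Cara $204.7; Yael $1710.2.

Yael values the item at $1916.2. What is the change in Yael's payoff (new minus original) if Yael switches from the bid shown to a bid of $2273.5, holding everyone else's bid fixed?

−$40.9

The highest bid among the other bidders is $1957.1; Yael's bid doesn't change that.
Original bid $1710.2: Yael is not highest (top rival bid is $1957.1); payoff $0.
Alternative bid $2273.5: Yael is highest, pays the top rival bid $1957.1; payoff $1916.2 − $1957.1 = −$40.9.
Change in payoff = −$40.9 − ($0) = −$40.9.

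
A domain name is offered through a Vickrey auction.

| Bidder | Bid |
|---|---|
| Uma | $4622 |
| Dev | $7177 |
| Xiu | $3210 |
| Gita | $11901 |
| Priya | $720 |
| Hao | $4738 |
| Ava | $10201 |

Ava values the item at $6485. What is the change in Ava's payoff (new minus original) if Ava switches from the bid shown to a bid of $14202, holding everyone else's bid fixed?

The highest bid among the other bidders is $11901; Ava's bid doesn't change that.
Original bid $10201: Ava is not highest (top rival bid is $11901); payoff $0.
Alternative bid $14202: Ava is highest, pays the top rival bid $11901; payoff $6485 − $11901 = −$5416.
Change in payoff = −$5416 − ($0) = −$5416.

−$5416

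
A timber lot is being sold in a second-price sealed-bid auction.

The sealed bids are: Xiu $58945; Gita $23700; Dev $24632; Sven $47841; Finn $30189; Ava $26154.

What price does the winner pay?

$47841

Highest bid: Xiu at $58945, so Xiu wins.
Second-highest bid: Sven at $47841 — that is the price the winner pays.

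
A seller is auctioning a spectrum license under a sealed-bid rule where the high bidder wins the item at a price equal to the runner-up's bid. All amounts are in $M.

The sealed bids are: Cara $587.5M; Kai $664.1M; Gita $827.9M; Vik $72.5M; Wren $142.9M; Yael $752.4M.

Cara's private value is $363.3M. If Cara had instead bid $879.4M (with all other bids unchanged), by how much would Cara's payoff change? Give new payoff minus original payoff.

The highest bid among the other bidders is $827.9M; Cara's bid doesn't change that.
Original bid $587.5M: Cara is not highest (top rival bid is $827.9M); payoff $0M.
Alternative bid $879.4M: Cara is highest, pays the top rival bid $827.9M; payoff $363.3M − $827.9M = −$464.6M.
Change in payoff = −$464.6M − ($0M) = −$464.6M.

−$464.6M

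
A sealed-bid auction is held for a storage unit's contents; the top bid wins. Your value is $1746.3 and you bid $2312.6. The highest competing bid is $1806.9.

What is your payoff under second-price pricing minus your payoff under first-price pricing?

$505.7

You have the highest bid, so you win under either rule.
Second-price: pay $1806.9 → payoff −$60.6.
First-price: pay your own bid $2312.6 → payoff −$566.3.
Difference = −$60.6 − (−$566.3) = $505.7.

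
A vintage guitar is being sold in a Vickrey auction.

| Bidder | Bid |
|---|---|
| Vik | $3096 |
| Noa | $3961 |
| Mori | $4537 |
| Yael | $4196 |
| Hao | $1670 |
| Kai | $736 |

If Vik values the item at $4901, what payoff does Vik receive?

$0

Highest bid: Mori at $4537, so Mori wins.
Second-highest bid: Yael at $4196 — that is the price the winner pays.
Vik did not win, so Vik pays nothing and receives nothing: payoff $0.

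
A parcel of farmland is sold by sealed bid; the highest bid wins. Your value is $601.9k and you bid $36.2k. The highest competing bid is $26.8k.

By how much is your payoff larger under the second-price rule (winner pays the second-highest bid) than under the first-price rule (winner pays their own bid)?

You have the highest bid, so you win under either rule.
Second-price: pay $26.8k → payoff $575.1k.
First-price: pay your own bid $36.2k → payoff $565.7k.
Difference = $575.1k − ($565.7k) = $9.4k.

$9.4k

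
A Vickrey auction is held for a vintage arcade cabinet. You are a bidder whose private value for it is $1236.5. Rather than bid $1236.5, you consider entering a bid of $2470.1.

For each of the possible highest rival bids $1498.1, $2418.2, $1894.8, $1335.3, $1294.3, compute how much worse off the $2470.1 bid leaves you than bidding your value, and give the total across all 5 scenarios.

$2258.2

The deviation costs you only when the competing bid falls strictly between $1236.5 and $2470.1; elsewhere both bids give the same outcome.
$1498.1: truthful payoff $0, deviation payoff −$261.6 → loss $261.6.
$2418.2: truthful payoff $0, deviation payoff −$1181.7 → loss $1181.7.
$1894.8: truthful payoff $0, deviation payoff −$658.3 → loss $658.3.
$1335.3: truthful payoff $0, deviation payoff −$98.8 → loss $98.8.
$1294.3: truthful payoff $0, deviation payoff −$57.8 → loss $57.8.
Total loss = $261.6 + $1181.7 + $658.3 + $98.8 + $57.8 = $2258.2.
In a second-price auction your bid sets only whether you win, not what you pay, so bidding your true value is weakly dominant.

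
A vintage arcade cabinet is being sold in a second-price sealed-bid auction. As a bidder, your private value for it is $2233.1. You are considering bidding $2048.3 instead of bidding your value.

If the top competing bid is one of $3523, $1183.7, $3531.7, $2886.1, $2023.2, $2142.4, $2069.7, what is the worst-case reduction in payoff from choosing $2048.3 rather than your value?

$3523: same outcome either way → loss $0.
$1183.7: same outcome either way → loss $0.
$3531.7: same outcome either way → loss $0.
$2886.1: same outcome either way → loss $0.
$2023.2: same outcome either way → loss $0.
$2142.4: truthful gives $90.7, deviation gives $0 → loss $90.7.
$2069.7: truthful gives $163.4, deviation gives $0 → loss $163.4.
Maximum loss: $163.4.

$163.4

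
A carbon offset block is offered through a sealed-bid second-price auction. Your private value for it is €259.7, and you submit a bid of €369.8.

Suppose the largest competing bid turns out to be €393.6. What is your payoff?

€0

Your bid €369.8 is below the highest competing bid €393.6, so you lose.
A losing bidder pays nothing and receives nothing: payoff = €0.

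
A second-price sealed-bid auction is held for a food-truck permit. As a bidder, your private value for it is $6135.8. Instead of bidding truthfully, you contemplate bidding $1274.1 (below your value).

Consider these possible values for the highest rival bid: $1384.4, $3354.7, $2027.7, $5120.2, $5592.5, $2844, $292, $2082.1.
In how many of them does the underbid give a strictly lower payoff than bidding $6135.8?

The deviation hurts exactly when the highest competing bid lies strictly between $1274.1 and $6135.8 — underbidding then forfeits a profitable win.
$1384.4: inside the interval → strictly worse (loss $4751.4).
$3354.7: inside the interval → strictly worse (loss $2781.1).
$2027.7: inside the interval → strictly worse (loss $4108.1).
$5120.2: inside the interval → strictly worse (loss $1015.6).
$5592.5: inside the interval → strictly worse (loss $543.3).
$2844: inside the interval → strictly worse (loss $3291.8).
$292: below both → same outcome either way.
$2082.1: inside the interval → strictly worse (loss $4053.7).
Count: 7.

7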